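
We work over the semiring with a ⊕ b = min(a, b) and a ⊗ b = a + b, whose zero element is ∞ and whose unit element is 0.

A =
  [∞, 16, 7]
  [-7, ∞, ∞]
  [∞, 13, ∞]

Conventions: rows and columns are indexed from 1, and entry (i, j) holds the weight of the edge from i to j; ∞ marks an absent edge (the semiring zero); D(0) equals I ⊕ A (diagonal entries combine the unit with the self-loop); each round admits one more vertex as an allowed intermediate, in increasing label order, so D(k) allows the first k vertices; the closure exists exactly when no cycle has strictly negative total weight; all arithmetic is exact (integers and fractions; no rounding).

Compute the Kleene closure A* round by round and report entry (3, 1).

D(0):
  [0, 16, 7]
  [-7, 0, ∞]
  [∞, 13, 0]
D(1):
  [0, 16, 7]
  [-7, 0, 0]
  [∞, 13, 0]
D(2):
  [0, 16, 7]
  [-7, 0, 0]
  [6, 13, 0]
D(3):
  [0, 16, 7]
  [-7, 0, 0]
  [6, 13, 0]
Answer: A*[3][1] = 6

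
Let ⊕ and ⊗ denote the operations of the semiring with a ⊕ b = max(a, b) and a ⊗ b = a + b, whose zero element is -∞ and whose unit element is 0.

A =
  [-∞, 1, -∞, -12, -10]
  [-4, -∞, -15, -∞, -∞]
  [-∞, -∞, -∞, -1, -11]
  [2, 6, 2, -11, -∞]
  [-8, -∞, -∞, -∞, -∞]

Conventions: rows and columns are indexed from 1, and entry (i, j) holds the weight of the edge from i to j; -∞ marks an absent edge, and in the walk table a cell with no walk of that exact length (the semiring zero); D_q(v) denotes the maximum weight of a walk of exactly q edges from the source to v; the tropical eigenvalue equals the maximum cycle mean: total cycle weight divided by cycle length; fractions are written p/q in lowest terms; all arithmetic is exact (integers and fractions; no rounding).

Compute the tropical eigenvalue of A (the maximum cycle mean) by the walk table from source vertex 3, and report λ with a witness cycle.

q=0: [-∞, -∞, 0, -∞, -∞]
q=1: [-∞, -∞, -∞, -1, -11]
q=2: [1, 5, 1, -12, -∞]
q=3: [1, 2, -10, 0, -9]
q=4: [2, 6, 2, -11, -9]
q=5: [2, 3, -9, 1, -8]
Optimal cycle mean attained by: cycle 3->4->3, total (-1) + 2, length 2.
Answer: λ = 1/2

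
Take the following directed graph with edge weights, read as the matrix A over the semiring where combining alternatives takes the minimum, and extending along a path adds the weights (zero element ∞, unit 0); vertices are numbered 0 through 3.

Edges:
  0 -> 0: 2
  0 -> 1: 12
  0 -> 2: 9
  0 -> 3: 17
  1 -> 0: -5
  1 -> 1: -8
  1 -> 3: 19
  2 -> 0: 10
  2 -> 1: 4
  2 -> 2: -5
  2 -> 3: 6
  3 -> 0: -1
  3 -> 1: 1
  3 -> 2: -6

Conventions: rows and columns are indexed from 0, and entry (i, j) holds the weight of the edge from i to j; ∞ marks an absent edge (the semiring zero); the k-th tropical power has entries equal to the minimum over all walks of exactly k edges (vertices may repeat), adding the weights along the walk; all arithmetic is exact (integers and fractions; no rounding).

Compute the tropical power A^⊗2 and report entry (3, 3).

A^⊗2:
  [4, 4, 4, 15]
  [-13, -16, 4, 11]
  [-1, -4, -10, 1]
  [-4, -7, -11, 0]
Key observation: the optimum is the walk 3->2->3, with weight (-6) + 6 = 0.
Optimal value attained by: walk 3->2->3.
Answer: (A^⊗2)[3][3] = 0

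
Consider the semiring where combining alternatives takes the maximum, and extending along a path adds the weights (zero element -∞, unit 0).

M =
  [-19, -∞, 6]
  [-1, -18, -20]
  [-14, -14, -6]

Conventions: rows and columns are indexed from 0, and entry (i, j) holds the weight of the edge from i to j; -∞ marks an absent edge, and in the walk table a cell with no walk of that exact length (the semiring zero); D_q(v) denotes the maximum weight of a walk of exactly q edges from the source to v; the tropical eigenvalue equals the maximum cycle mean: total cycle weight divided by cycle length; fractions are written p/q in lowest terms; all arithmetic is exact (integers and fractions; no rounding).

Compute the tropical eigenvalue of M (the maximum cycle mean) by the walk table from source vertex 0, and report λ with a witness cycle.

q=0: [0, -∞, -∞]
q=1: [-19, -∞, 6]
q=2: [-8, -8, 0]
q=3: [-9, -14, -2]
Optimal cycle mean attained by: cycle 0->2->1->0, total 6 + (-14) + (-1), length 3.
Answer: λ = -3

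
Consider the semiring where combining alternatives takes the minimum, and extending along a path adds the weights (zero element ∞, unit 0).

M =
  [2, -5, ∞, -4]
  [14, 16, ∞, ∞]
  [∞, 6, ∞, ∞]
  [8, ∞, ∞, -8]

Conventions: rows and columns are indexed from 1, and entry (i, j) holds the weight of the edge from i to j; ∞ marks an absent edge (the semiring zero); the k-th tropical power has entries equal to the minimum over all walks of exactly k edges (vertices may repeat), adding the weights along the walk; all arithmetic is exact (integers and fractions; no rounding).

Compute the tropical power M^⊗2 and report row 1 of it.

M^⊗2:
  [4, -3, ∞, -12]
  [16, 9, ∞, 10]
  [20, 22, ∞, ∞]
  [0, 3, ∞, -16]
Answer: row 1 of M^⊗2 = [4, -3, ∞, -12]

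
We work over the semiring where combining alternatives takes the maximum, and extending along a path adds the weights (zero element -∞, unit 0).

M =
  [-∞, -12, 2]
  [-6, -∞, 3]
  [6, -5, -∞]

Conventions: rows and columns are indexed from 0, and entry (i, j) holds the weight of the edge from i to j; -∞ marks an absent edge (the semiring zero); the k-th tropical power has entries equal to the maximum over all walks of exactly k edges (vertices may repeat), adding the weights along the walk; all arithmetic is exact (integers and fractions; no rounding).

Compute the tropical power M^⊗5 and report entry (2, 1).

M^⊗2:
  [8, -3, -9]
  [9, -2, -4]
  [-11, -6, 8]
M^⊗3:
  [-3, -4, 10]
  [2, -3, 11]
  [14, 3, -3]
M^⊗4:
  [16, 5, -1]
  [17, 6, 4]
  [3, 2, 16]
M^⊗5:
  [5, 4, 18]
  [10, 5, 19]
  [22, 11, 5]
Key observation: the optimum is the walk 2->0->2->0->2->1, with weight 6 + 2 + 6 + 2 + (-5) = 11.
Optimal value attained by: walk 2->0->2->0->2->1.
Answer: (M^⊗5)[2][1] = 11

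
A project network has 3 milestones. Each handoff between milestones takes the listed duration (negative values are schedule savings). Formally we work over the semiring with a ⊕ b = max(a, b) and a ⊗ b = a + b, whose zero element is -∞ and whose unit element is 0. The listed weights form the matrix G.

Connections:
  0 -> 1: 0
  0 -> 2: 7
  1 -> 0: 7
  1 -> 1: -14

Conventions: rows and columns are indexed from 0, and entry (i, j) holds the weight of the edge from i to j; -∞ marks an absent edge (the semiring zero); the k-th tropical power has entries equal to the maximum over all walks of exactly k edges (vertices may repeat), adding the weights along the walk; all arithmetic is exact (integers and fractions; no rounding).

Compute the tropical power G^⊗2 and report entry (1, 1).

G^⊗2:
  [7, -14, -∞]
  [-7, 7, 14]
  [-∞, -∞, -∞]
Key observation: the optimum is the walk 1->0->1, with weight 7 + 0 = 7.
Optimal value attained by: walk 1->0->1.
Answer: (G^⊗2)[1][1] = 7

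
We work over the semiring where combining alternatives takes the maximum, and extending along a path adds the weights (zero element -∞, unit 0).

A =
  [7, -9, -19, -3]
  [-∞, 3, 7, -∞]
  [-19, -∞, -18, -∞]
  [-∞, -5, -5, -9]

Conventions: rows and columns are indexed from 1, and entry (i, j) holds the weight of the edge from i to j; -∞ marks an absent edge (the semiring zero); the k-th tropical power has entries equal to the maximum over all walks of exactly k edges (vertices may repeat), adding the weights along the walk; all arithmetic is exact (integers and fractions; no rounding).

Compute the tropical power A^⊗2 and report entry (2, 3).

A^⊗2:
  [14, -2, -2, 4]
  [-12, 6, 10, -∞]
  [-12, -28, -36, -22]
  [-24, -2, 2, -18]
Key observation: the optimum is the walk 2->2->3, with weight 3 + 7 = 10.
Optimal value attained by: walk 2->2->3.
Answer: (A^⊗2)[2][3] = 10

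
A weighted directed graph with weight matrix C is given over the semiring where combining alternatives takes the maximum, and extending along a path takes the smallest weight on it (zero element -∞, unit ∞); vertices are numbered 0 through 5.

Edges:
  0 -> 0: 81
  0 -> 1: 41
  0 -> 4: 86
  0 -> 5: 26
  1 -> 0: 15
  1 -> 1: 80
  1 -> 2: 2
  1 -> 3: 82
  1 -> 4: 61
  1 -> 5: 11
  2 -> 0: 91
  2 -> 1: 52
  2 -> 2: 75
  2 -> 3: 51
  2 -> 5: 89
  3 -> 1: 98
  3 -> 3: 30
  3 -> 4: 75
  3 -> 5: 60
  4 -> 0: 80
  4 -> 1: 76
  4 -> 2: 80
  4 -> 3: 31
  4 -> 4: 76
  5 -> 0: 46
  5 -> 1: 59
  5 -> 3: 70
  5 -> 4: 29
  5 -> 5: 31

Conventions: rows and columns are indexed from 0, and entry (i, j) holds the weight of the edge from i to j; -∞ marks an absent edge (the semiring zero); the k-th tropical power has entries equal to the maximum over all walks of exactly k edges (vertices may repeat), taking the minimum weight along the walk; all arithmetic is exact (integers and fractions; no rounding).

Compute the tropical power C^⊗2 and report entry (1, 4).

C^⊗2:
  [81, 76, 80, 41, 81, 26]
  [61, 82, 61, 80, 75, 60]
  [81, 59, 75, 70, 86, 75]
  [75, 80, 75, 82, 75, 31]
  [80, 76, 76, 76, 80, 80]
  [46, 70, 29, 59, 70, 60]
Key observation: the optimum is the walk 1->3->4, with weight 82 min 75 = 75.
Optimal value attained by: walk 1->3->4.
Answer: (C^⊗2)[1][4] = 75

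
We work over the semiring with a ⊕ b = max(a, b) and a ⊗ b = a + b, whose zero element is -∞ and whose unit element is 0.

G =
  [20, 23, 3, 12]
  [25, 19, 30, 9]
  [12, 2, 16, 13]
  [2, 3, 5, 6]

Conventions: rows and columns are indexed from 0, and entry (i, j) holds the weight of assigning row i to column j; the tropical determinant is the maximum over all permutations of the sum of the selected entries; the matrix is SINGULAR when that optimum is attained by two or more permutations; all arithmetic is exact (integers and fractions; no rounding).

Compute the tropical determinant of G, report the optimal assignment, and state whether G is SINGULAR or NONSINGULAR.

σ = (0, 1, 2, 3): 20 + 19 + 16 + 6 = 61
σ = (0, 1, 3, 2): 20 + 19 + 13 + 5 = 57
σ = (0, 2, 1, 3): 20 + 30 + 2 + 6 = 58
σ = (0, 2, 3, 1): 20 + 30 + 13 + 3 = 66
σ = (0, 3, 1, 2): 20 + 9 + 2 + 5 = 36
σ = (0, 3, 2, 1): 20 + 9 + 16 + 3 = 48
σ = (1, 0, 2, 3): 23 + 25 + 16 + 6 = 70
σ = (1, 0, 3, 2): 23 + 25 + 13 + 5 = 66
σ = (1, 2, 0, 3): 23 + 30 + 12 + 6 = 71
σ = (1, 2, 3, 0): 23 + 30 + 13 + 2 = 68
σ = (1, 3, 0, 2): 23 + 9 + 12 + 5 = 49
σ = (1, 3, 2, 0): 23 + 9 + 16 + 2 = 50
σ = (2, 0, 1, 3): 3 + 25 + 2 + 6 = 36
σ = (2, 0, 3, 1): 3 + 25 + 13 + 3 = 44
σ = (2, 1, 0, 3): 3 + 19 + 12 + 6 = 40
σ = (2, 1, 3, 0): 3 + 19 + 13 + 2 = 37
σ = (2, 3, 0, 1): 3 + 9 + 12 + 3 = 27
σ = (2, 3, 1, 0): 3 + 9 + 2 + 2 = 16
σ = (3, 0, 1, 2): 12 + 25 + 2 + 5 = 44
σ = (3, 0, 2, 1): 12 + 25 + 16 + 3 = 56
σ = (3, 1, 0, 2): 12 + 19 + 12 + 5 = 48
σ = (3, 1, 2, 0): 12 + 19 + 16 + 2 = 49
σ = (3, 2, 0, 1): 12 + 30 + 12 + 3 = 57
σ = (3, 2, 1, 0): 12 + 30 + 2 + 2 = 46
Optimal value attained by: σ = (1, 2, 0, 3).
Answer: det⊕(G) = 71; verdict: NONSINGULAR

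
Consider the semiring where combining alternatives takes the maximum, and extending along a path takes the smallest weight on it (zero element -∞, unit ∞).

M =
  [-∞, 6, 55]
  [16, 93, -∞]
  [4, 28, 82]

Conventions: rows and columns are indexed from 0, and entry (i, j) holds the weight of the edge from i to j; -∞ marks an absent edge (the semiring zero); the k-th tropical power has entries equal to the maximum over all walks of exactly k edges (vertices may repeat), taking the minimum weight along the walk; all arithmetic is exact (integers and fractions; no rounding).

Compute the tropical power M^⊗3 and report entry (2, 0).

M^⊗2:
  [6, 28, 55]
  [16, 93, 16]
  [16, 28, 82]
M^⊗3:
  [16, 28, 55]
  [16, 93, 16]
  [16, 28, 82]
Key observation: the optimum is the walk 2->1->1->0, with weight 28 min 93 min 16 = 16.
Optimal value attained by: walk 2->1->1->0.
Answer: (M^⊗3)[2][0] = 16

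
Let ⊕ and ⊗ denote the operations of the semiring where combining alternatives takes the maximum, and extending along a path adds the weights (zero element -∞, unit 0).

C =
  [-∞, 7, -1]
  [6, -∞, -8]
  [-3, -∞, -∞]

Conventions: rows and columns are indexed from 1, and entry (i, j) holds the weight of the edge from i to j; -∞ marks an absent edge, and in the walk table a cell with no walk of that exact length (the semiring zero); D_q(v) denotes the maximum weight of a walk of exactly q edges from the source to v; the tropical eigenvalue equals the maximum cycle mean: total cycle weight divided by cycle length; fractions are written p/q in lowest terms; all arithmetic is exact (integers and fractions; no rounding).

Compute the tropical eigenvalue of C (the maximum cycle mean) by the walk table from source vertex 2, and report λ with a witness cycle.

q=0: [-∞, 0, -∞]
q=1: [6, -∞, -8]
q=2: [-11, 13, 5]
q=3: [19, -4, 5]
Optimal cycle mean attained by: cycle 1->2->1, total 7 + 6, length 2.
Answer: λ = 13/2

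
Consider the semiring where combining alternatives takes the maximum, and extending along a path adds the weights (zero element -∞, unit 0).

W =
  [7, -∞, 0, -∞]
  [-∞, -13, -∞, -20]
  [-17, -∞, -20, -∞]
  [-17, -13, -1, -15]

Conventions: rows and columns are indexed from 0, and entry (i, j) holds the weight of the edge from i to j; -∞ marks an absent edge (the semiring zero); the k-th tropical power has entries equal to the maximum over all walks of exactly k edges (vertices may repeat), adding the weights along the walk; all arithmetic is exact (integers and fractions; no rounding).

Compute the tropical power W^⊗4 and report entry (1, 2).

W^⊗2:
  [14, -∞, 7, -∞]
  [-37, -26, -21, -33]
  [-10, -∞, -17, -∞]
  [-10, -26, -16, -30]
W^⊗3:
  [21, -∞, 14, -∞]
  [-30, -39, -34, -46]
  [-3, -∞, -10, -∞]
  [-3, -39, -10, -45]
W^⊗4:
  [28, -∞, 21, -∞]
  [-23, -52, -30, -59]
  [4, -∞, -3, -∞]
  [4, -52, -3, -59]
Key observation: the optimum is the walk 1->3->0->0->2, with weight (-20) + (-17) + 7 + 0 = -30.
Optimal value attained by: walk 1->3->0->0->2.
Answer: (W^⊗4)[1][2] = -30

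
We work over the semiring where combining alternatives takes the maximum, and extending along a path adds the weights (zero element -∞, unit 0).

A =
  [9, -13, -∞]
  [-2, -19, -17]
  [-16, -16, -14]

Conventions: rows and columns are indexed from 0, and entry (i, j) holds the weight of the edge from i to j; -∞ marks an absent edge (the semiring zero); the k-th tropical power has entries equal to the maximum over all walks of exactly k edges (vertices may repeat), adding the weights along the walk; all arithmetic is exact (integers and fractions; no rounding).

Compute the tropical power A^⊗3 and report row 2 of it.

A^⊗2:
  [18, -4, -30]
  [7, -15, -31]
  [-7, -29, -28]
A^⊗3:
  [27, 5, -21]
  [16, -6, -32]
  [2, -20, -42]
Answer: row 2 of A^⊗3 = [2, -20, -42]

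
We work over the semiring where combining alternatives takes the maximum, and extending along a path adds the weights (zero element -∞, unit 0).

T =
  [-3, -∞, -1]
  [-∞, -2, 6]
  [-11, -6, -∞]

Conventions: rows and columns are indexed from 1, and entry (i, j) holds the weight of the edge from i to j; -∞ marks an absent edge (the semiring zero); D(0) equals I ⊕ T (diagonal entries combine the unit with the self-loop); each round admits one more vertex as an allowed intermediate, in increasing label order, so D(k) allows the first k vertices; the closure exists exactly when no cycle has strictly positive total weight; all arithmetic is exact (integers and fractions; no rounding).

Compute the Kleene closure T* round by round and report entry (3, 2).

D(0):
  [0, -∞, -1]
  [-∞, 0, 6]
  [-11, -6, 0]
D(1):
  [0, -∞, -1]
  [-∞, 0, 6]
  [-11, -6, 0]
D(2):
  [0, -∞, -1]
  [-∞, 0, 6]
  [-11, -6, 0]
D(3):
  [0, -7, -1]
  [-5, 0, 6]
  [-11, -6, 0]
Answer: T*[3][2] = -6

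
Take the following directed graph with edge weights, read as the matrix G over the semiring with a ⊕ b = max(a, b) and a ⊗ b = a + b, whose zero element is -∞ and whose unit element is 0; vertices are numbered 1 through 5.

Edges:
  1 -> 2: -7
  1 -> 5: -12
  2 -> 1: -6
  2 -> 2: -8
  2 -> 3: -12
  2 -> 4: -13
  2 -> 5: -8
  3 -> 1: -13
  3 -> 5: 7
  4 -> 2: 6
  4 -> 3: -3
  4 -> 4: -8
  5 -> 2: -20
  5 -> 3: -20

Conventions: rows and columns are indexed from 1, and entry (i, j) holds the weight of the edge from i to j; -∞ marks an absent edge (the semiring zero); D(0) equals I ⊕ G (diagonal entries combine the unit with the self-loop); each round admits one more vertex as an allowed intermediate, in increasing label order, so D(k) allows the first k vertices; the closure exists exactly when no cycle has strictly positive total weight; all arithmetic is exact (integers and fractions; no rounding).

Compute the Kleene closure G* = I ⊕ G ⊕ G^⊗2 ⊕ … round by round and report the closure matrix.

D(0):
  [0, -7, -∞, -∞, -12]
  [-6, 0, -12, -13, -8]
  [-13, -∞, 0, -∞, 7]
  [-∞, 6, -3, 0, -∞]
  [-∞, -20, -20, -∞, 0]
D(1):
  [0, -7, -∞, -∞, -12]
  [-6, 0, -12, -13, -8]
  [-13, -20, 0, -∞, 7]
  [-∞, 6, -3, 0, -∞]
  [-∞, -20, -20, -∞, 0]
D(2):
  [0, -7, -19, -20, -12]
  [-6, 0, -12, -13, -8]
  [-13, -20, 0, -33, 7]
  [0, 6, -3, 0, -2]
  [-26, -20, -20, -33, 0]
D(3):
  [0, -7, -19, -20, -12]
  [-6, 0, -12, -13, -5]
  [-13, -20, 0, -33, 7]
  [0, 6, -3, 0, 4]
  [-26, -20, -20, -33, 0]
D(4):
  [0, -7, -19, -20, -12]
  [-6, 0, -12, -13, -5]
  [-13, -20, 0, -33, 7]
  [0, 6, -3, 0, 4]
  [-26, -20, -20, -33, 0]
D(5):
  [0, -7, -19, -20, -12]
  [-6, 0, -12, -13, -5]
  [-13, -13, 0, -26, 7]
  [0, 6, -3, 0, 4]
  [-26, -20, -20, -33, 0]
Answer: G* = [[0, -7, -19, -20, -12], [-6, 0, -12, -13, -5], [-13, -13, 0, -26, 7], [0, 6, -3, 0, 4], [-26, -20, -20, -33, 0]]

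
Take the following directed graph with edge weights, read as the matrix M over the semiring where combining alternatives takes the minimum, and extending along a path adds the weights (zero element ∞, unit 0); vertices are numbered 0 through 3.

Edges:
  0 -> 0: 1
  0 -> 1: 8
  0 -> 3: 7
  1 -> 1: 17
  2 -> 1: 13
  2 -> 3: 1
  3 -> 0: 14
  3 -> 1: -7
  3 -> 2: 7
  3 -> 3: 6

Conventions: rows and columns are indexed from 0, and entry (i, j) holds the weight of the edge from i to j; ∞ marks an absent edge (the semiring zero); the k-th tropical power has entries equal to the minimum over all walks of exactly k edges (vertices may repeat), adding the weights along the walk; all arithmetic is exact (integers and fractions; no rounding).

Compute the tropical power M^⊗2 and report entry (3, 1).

M^⊗2:
  [2, 0, 14, 8]
  [∞, 34, ∞, ∞]
  [15, -6, 8, 7]
  [15, -1, 13, 8]
Key observation: the optimum is the walk 3->3->1, with weight 6 + (-7) = -1.
Optimal value attained by: walk 3->3->1.
Answer: (M^⊗2)[3][1] = -1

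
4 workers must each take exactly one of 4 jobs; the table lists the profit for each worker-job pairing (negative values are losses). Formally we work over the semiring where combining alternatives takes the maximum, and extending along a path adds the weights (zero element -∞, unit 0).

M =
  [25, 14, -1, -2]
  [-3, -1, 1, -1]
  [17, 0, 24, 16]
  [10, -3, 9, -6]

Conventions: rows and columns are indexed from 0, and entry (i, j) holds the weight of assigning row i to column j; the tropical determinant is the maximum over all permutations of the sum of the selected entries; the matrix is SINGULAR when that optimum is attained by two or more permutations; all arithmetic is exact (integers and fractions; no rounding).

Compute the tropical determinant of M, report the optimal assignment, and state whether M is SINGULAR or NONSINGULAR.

σ = (0, 1, 2, 3): 25 + (-1) + 24 + (-6) = 42
σ = (0, 1, 3, 2): 25 + (-1) + 16 + 9 = 49
σ = (0, 2, 1, 3): 25 + 1 + 0 + (-6) = 20
σ = (0, 2, 3, 1): 25 + 1 + 16 + (-3) = 39
σ = (0, 3, 1, 2): 25 + (-1) + 0 + 9 = 33
σ = (0, 3, 2, 1): 25 + (-1) + 24 + (-3) = 45
σ = (1, 0, 2, 3): 14 + (-3) + 24 + (-6) = 29
σ = (1, 0, 3, 2): 14 + (-3) + 16 + 9 = 36
σ = (1, 2, 0, 3): 14 + 1 + 17 + (-6) = 26
σ = (1, 2, 3, 0): 14 + 1 + 16 + 10 = 41
σ = (1, 3, 0, 2): 14 + (-1) + 17 + 9 = 39
σ = (1, 3, 2, 0): 14 + (-1) + 24 + 10 = 47
σ = (2, 0, 1, 3): (-1) + (-3) + 0 + (-6) = -10
σ = (2, 0, 3, 1): (-1) + (-3) + 16 + (-3) = 9
σ = (2, 1, 0, 3): (-1) + (-1) + 17 + (-6) = 9
σ = (2, 1, 3, 0): (-1) + (-1) + 16 + 10 = 24
σ = (2, 3, 0, 1): (-1) + (-1) + 17 + (-3) = 12
σ = (2, 3, 1, 0): (-1) + (-1) + 0 + 10 = 8
σ = (3, 0, 1, 2): (-2) + (-3) + 0 + 9 = 4
σ = (3, 0, 2, 1): (-2) + (-3) + 24 + (-3) = 16
σ = (3, 1, 0, 2): (-2) + (-1) + 17 + 9 = 23
σ = (3, 1, 2, 0): (-2) + (-1) + 24 + 10 = 31
σ = (3, 2, 0, 1): (-2) + 1 + 17 + (-3) = 13
σ = (3, 2, 1, 0): (-2) + 1 + 0 + 10 = 9
Optimal value attained by: σ = (0, 1, 3, 2).
Answer: det⊕(M) = 49; verdict: NONSINGULAR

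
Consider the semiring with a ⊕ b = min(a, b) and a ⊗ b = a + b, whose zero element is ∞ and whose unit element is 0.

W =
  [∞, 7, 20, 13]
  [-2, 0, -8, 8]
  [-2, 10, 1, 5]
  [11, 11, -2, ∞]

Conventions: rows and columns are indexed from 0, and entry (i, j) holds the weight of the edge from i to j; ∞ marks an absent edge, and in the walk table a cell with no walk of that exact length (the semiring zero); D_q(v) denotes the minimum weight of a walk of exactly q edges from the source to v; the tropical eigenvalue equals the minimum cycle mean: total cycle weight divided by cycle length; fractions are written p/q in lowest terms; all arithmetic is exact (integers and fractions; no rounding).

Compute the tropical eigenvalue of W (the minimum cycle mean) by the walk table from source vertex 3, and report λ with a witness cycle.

q=0: [∞, ∞, ∞, 0]
q=1: [11, 11, -2, ∞]
q=2: [-4, 8, -1, 3]
q=3: [-3, 3, 0, 4]
q=4: [-2, 3, -5, 5]
Optimal cycle mean attained by: cycle 0->1->2->0, total 7 + (-8) + (-2), length 3.
Answer: λ = -1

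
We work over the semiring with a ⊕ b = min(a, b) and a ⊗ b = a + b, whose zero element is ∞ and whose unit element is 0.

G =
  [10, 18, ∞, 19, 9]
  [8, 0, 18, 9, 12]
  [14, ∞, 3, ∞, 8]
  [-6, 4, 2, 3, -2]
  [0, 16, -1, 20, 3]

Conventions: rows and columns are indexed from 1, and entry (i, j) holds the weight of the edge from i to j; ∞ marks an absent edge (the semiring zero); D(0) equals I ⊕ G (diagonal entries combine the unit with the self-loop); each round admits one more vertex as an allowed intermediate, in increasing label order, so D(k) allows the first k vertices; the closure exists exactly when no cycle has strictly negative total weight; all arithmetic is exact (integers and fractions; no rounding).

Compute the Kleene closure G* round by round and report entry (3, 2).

D(0):
  [0, 18, ∞, 19, 9]
  [8, 0, 18, 9, 12]
  [14, ∞, 0, ∞, 8]
  [-6, 4, 2, 0, -2]
  [0, 16, -1, 20, 0]
D(1):
  [0, 18, ∞, 19, 9]
  [8, 0, 18, 9, 12]
  [14, 32, 0, 33, 8]
  [-6, 4, 2, 0, -2]
  [0, 16, -1, 19, 0]
D(2):
  [0, 18, 36, 19, 9]
  [8, 0, 18, 9, 12]
  [14, 32, 0, 33, 8]
  [-6, 4, 2, 0, -2]
  [0, 16, -1, 19, 0]
D(3):
  [0, 18, 36, 19, 9]
  [8, 0, 18, 9, 12]
  [14, 32, 0, 33, 8]
  [-6, 4, 2, 0, -2]
  [0, 16, -1, 19, 0]
D(4):
  [0, 18, 21, 19, 9]
  [3, 0, 11, 9, 7]
  [14, 32, 0, 33, 8]
  [-6, 4, 2, 0, -2]
  [0, 16, -1, 19, 0]
D(5):
  [0, 18, 8, 19, 9]
  [3, 0, 6, 9, 7]
  [8, 24, 0, 27, 8]
  [-6, 4, -3, 0, -2]
  [0, 16, -1, 19, 0]
Answer: G*[3][2] = 24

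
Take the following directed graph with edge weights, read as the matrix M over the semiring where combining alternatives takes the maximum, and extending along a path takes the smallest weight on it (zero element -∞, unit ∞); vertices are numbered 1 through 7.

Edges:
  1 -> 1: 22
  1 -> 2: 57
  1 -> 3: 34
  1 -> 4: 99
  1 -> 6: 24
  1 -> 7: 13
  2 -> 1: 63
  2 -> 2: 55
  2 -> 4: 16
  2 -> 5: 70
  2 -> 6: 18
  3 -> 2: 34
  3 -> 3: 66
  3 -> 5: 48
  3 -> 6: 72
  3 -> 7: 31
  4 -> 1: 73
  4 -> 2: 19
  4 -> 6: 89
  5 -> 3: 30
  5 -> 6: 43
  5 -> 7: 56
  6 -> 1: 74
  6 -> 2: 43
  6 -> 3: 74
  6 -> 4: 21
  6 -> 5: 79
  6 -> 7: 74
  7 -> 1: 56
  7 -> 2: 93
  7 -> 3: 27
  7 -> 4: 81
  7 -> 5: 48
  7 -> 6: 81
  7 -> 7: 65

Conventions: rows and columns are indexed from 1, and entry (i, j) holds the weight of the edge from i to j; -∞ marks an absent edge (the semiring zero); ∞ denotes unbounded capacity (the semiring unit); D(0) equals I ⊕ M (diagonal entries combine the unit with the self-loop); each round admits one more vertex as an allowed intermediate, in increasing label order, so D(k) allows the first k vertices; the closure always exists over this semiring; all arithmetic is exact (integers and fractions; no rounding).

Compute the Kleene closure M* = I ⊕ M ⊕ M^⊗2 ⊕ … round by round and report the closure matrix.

D(0):
  [∞, 57, 34, 99, -∞, 24, 13]
  [63, ∞, -∞, 16, 70, 18, -∞]
  [-∞, 34, ∞, -∞, 48, 72, 31]
  [73, 19, -∞, ∞, -∞, 89, -∞]
  [-∞, -∞, 30, -∞, ∞, 43, 56]
  [74, 43, 74, 21, 79, ∞, 74]
  [56, 93, 27, 81, 48, 81, ∞]
D(1):
  [∞, 57, 34, 99, -∞, 24, 13]
  [63, ∞, 34, 63, 70, 24, 13]
  [-∞, 34, ∞, -∞, 48, 72, 31]
  [73, 57, 34, ∞, -∞, 89, 13]
  [-∞, -∞, 30, -∞, ∞, 43, 56]
  [74, 57, 74, 74, 79, ∞, 74]
  [56, 93, 34, 81, 48, 81, ∞]
D(2):
  [∞, 57, 34, 99, 57, 24, 13]
  [63, ∞, 34, 63, 70, 24, 13]
  [34, 34, ∞, 34, 48, 72, 31]
  [73, 57, 34, ∞, 57, 89, 13]
  [-∞, -∞, 30, -∞, ∞, 43, 56]
  [74, 57, 74, 74, 79, ∞, 74]
  [63, 93, 34, 81, 70, 81, ∞]
D(3):
  [∞, 57, 34, 99, 57, 34, 31]
  [63, ∞, 34, 63, 70, 34, 31]
  [34, 34, ∞, 34, 48, 72, 31]
  [73, 57, 34, ∞, 57, 89, 31]
  [30, 30, 30, 30, ∞, 43, 56]
  [74, 57, 74, 74, 79, ∞, 74]
  [63, 93, 34, 81, 70, 81, ∞]
D(4):
  [∞, 57, 34, 99, 57, 89, 31]
  [63, ∞, 34, 63, 70, 63, 31]
  [34, 34, ∞, 34, 48, 72, 31]
  [73, 57, 34, ∞, 57, 89, 31]
  [30, 30, 30, 30, ∞, 43, 56]
  [74, 57, 74, 74, 79, ∞, 74]
  [73, 93, 34, 81, 70, 81, ∞]
D(5):
  [∞, 57, 34, 99, 57, 89, 56]
  [63, ∞, 34, 63, 70, 63, 56]
  [34, 34, ∞, 34, 48, 72, 48]
  [73, 57, 34, ∞, 57, 89, 56]
  [30, 30, 30, 30, ∞, 43, 56]
  [74, 57, 74, 74, 79, ∞, 74]
  [73, 93, 34, 81, 70, 81, ∞]
D(6):
  [∞, 57, 74, 99, 79, 89, 74]
  [63, ∞, 63, 63, 70, 63, 63]
  [72, 57, ∞, 72, 72, 72, 72]
  [74, 57, 74, ∞, 79, 89, 74]
  [43, 43, 43, 43, ∞, 43, 56]
  [74, 57, 74, 74, 79, ∞, 74]
  [74, 93, 74, 81, 79, 81, ∞]
D(7):
  [∞, 74, 74, 99, 79, 89, 74]
  [63, ∞, 63, 63, 70, 63, 63]
  [72, 72, ∞, 72, 72, 72, 72]
  [74, 74, 74, ∞, 79, 89, 74]
  [56, 56, 56, 56, ∞, 56, 56]
  [74, 74, 74, 74, 79, ∞, 74]
  [74, 93, 74, 81, 79, 81, ∞]
Answer: M* = [[∞, 74, 74, 99, 79, 89, 74], [63, ∞, 63, 63, 70, 63, 63], [72, 72, ∞, 72, 72, 72, 72], [74, 74, 74, ∞, 79, 89, 74], [56, 56, 56, 56, ∞, 56, 56], [74, 74, 74, 74, 79, ∞, 74], [74, 93, 74, 81, 79, 81, ∞]]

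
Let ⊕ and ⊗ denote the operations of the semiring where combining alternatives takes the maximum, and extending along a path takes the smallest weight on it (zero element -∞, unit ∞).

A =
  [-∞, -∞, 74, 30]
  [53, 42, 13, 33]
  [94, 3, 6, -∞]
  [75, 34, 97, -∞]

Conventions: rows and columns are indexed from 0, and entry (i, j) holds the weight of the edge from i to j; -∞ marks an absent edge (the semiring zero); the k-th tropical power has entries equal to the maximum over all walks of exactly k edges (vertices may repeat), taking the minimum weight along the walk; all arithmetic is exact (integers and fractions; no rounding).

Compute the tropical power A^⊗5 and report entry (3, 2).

A^⊗2:
  [74, 30, 30, -∞]
  [42, 42, 53, 33]
  [6, 3, 74, 30]
  [94, 34, 74, 33]
A^⊗3:
  [30, 30, 74, 30]
  [53, 42, 42, 33]
  [74, 30, 30, 6]
  [74, 34, 74, 33]
A^⊗4:
  [74, 30, 30, 30]
  [42, 42, 53, 33]
  [30, 30, 74, 30]
  [74, 34, 74, 33]
A^⊗5:
  [30, 30, 74, 30]
  [53, 42, 42, 33]
  [74, 30, 30, 30]
  [74, 34, 74, 33]
Key observation: the optimum is the walk 3->2->0->2->0->2, with weight 97 min 94 min 74 min 94 min 74 = 74.
Optimal value attained by: walk 3->2->0->2->0->2.
Answer: (A^⊗5)[3][2] = 74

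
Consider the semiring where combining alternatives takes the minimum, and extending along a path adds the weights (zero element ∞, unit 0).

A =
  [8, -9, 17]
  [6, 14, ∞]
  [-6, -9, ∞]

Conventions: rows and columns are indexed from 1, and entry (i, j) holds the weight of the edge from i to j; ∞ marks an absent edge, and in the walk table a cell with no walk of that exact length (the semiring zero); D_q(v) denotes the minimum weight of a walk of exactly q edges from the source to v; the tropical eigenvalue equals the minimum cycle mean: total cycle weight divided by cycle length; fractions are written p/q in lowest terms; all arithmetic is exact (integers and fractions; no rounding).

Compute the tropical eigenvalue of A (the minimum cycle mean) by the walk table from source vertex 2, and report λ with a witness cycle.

q=0: [∞, 0, ∞]
q=1: [6, 14, ∞]
q=2: [14, -3, 23]
q=3: [3, 5, 31]
Optimal cycle mean attained by: cycle 1->2->1, total (-9) + 6, length 2.
Answer: λ = -3/2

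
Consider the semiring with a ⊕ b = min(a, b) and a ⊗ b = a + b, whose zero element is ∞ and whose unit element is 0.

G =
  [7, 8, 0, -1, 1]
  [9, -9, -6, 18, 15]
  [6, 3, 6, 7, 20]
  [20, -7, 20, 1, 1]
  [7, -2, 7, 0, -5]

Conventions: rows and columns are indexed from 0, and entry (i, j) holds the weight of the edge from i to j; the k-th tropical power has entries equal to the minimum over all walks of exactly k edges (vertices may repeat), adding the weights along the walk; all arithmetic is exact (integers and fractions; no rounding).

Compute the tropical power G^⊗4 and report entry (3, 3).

G^⊗2:
  [6, -8, 2, 0, -4]
  [0, -18, -15, 1, 6]
  [12, -6, -3, 5, 7]
  [2, -16, -13, 1, -4]
  [2, -11, -8, -5, -10]
G^⊗3:
  [1, -17, -14, -4, -9]
  [-9, -27, -24, -8, -3]
  [3, -15, -12, 4, 2]
  [-7, -25, -22, -6, -9]
  [-3, -20, -17, -10, -15]
G^⊗4:
  [-8, -26, -23, -9, -14]
  [-18, -36, -33, -17, -12]
  [-6, -24, -21, -5, -3]
  [-16, -34, -31, -15, -14]
  [-11, -29, -26, -15, -20]
Key observation: the optimum is the walk 3->1->1->2->3, with weight (-7) + (-9) + (-6) + 7 = -15.
Optimal value attained by: walk 3->1->1->2->3.
Answer: (G^⊗4)[3][3] = -15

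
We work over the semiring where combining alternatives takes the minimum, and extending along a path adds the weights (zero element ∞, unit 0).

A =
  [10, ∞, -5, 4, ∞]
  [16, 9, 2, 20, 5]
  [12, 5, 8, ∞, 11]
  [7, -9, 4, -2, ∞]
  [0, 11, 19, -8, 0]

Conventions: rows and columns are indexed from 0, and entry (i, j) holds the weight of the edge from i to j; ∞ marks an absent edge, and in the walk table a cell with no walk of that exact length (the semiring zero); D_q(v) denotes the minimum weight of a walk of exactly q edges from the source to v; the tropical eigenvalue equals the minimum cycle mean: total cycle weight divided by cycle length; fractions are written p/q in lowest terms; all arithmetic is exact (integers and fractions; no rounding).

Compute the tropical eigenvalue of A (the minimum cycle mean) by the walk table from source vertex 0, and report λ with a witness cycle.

q=0: [0, ∞, ∞, ∞, ∞]
q=1: [10, ∞, -5, 4, ∞]
q=2: [7, -5, 3, 2, 6]
q=3: [6, -7, -3, -2, 0]
q=4: [0, -11, -5, -8, -2]
q=5: [-2, -17, -9, -10, -6]
Optimal cycle mean attained by: cycle 1->4->3->1, total 5 + (-8) + (-9), length 3.
Answer: λ = -4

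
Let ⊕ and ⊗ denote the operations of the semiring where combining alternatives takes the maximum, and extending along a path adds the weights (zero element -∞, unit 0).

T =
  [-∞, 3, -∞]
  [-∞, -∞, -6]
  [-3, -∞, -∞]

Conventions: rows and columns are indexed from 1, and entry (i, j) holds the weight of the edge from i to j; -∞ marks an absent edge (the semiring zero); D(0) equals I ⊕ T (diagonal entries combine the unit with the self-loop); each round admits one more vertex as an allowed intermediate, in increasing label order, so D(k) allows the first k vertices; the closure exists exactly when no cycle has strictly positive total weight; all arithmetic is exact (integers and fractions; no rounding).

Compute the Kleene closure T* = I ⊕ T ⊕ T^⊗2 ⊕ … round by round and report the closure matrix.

D(0):
  [0, 3, -∞]
  [-∞, 0, -6]
  [-3, -∞, 0]
D(1):
  [0, 3, -∞]
  [-∞, 0, -6]
  [-3, 0, 0]
D(2):
  [0, 3, -3]
  [-∞, 0, -6]
  [-3, 0, 0]
D(3):
  [0, 3, -3]
  [-9, 0, -6]
  [-3, 0, 0]
Answer: T* = [[0, 3, -3], [-9, 0, -6], [-3, 0, 0]]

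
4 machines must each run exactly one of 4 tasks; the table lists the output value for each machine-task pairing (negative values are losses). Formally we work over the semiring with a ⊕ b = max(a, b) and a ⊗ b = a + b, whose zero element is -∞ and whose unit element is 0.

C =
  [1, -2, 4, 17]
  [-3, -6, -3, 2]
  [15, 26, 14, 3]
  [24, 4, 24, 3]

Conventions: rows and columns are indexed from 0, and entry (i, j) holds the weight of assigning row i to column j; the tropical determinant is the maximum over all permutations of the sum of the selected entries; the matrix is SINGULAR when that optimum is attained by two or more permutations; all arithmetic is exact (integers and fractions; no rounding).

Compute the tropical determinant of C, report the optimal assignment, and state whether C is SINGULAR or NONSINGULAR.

σ = (0, 1, 2, 3): 1 + (-6) + 14 + 3 = 12
σ = (0, 1, 3, 2): 1 + (-6) + 3 + 24 = 22
σ = (0, 2, 1, 3): 1 + (-3) + 26 + 3 = 27
σ = (0, 2, 3, 1): 1 + (-3) + 3 + 4 = 5
σ = (0, 3, 1, 2): 1 + 2 + 26 + 24 = 53
σ = (0, 3, 2, 1): 1 + 2 + 14 + 4 = 21
σ = (1, 0, 2, 3): (-2) + (-3) + 14 + 3 = 12
σ = (1, 0, 3, 2): (-2) + (-3) + 3 + 24 = 22
σ = (1, 2, 0, 3): (-2) + (-3) + 15 + 3 = 13
σ = (1, 2, 3, 0): (-2) + (-3) + 3 + 24 = 22
σ = (1, 3, 0, 2): (-2) + 2 + 15 + 24 = 39
σ = (1, 3, 2, 0): (-2) + 2 + 14 + 24 = 38
σ = (2, 0, 1, 3): 4 + (-3) + 26 + 3 = 30
σ = (2, 0, 3, 1): 4 + (-3) + 3 + 4 = 8
σ = (2, 1, 0, 3): 4 + (-6) + 15 + 3 = 16
σ = (2, 1, 3, 0): 4 + (-6) + 3 + 24 = 25
σ = (2, 3, 0, 1): 4 + 2 + 15 + 4 = 25
σ = (2, 3, 1, 0): 4 + 2 + 26 + 24 = 56
σ = (3, 0, 1, 2): 17 + (-3) + 26 + 24 = 64
σ = (3, 0, 2, 1): 17 + (-3) + 14 + 4 = 32
σ = (3, 1, 0, 2): 17 + (-6) + 15 + 24 = 50
σ = (3, 1, 2, 0): 17 + (-6) + 14 + 24 = 49
σ = (3, 2, 0, 1): 17 + (-3) + 15 + 4 = 33
σ = (3, 2, 1, 0): 17 + (-3) + 26 + 24 = 64
Optimal value attained by: σ = (3, 0, 1, 2).
Answer: det⊕(C) = 64; verdict: SINGULAR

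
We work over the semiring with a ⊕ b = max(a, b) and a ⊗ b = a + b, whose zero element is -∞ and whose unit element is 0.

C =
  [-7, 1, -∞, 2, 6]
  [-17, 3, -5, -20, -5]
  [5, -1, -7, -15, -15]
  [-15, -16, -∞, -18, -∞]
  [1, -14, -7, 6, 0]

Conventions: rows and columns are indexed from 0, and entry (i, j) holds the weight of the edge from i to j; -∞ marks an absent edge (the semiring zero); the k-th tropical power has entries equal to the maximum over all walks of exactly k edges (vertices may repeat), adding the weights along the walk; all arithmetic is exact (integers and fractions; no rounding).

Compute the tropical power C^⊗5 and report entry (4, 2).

C^⊗2:
  [7, 4, -1, 12, 6]
  [0, 6, -2, 1, -2]
  [-2, 6, -6, 7, 11]
  [-22, -13, -21, -13, -9]
  [1, 2, -7, 6, 7]
C^⊗3:
  [7, 8, -1, 12, 13]
  [3, 9, 1, 4, 6]
  [12, 9, 4, 17, 11]
  [-8, -10, -16, -3, -9]
  [8, 5, 0, 13, 7]
C^⊗4:
  [14, 11, 6, 19, 13]
  [7, 12, 4, 12, 9]
  [12, 13, 4, 17, 18]
  [-8, -7, -15, -3, -2]
  [8, 9, 0, 13, 14]
C^⊗5:
  [14, 15, 6, 19, 20]
  [10, 15, 7, 15, 13]
  [19, 16, 11, 24, 18]
  [-1, -4, -9, 4, -2]
  [15, 12, 7, 20, 14]
Key observation: the optimum is the walk 4->0->4->0->4->2, with weight 1 + 6 + 1 + 6 + (-7) = 7.
Optimal value attained by: walk 4->0->4->0->4->2.
Answer: (C^⊗5)[4][2] = 7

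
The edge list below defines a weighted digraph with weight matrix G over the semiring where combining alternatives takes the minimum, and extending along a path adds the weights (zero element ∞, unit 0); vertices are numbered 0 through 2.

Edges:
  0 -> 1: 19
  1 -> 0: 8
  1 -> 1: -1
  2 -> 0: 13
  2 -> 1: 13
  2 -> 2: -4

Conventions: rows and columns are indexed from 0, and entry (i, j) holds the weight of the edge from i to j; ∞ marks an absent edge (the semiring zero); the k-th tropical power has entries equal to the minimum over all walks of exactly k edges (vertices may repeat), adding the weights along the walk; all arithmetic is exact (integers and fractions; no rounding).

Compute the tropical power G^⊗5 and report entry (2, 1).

G^⊗2:
  [27, 18, ∞]
  [7, -2, ∞]
  [9, 9, -8]
G^⊗3:
  [26, 17, ∞]
  [6, -3, ∞]
  [5, 5, -12]
G^⊗4:
  [25, 16, ∞]
  [5, -4, ∞]
  [1, 1, -16]
G^⊗5:
  [24, 15, ∞]
  [4, -5, ∞]
  [-3, -3, -20]
Key observation: the optimum is the walk 2->2->2->2->2->1, with weight (-4) + (-4) + (-4) + (-4) + 13 = -3.
Optimal value attained by: walk 2->2->2->2->2->1.
Answer: (G^⊗5)[2][1] = -3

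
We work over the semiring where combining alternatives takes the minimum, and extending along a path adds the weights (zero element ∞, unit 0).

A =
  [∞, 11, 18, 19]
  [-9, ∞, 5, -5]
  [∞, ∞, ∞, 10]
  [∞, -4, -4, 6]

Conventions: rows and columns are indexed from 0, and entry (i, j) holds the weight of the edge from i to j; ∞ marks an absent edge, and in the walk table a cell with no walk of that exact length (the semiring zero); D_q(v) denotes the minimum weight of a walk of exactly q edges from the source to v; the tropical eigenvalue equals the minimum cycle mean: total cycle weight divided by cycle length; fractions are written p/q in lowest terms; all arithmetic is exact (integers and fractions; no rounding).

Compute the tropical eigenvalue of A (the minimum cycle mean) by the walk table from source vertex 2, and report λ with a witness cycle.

q=0: [∞, ∞, 0, ∞]
q=1: [∞, ∞, ∞, 10]
q=2: [∞, 6, 6, 16]
q=3: [-3, 12, 11, 1]
q=4: [3, -3, -3, 7]
Optimal cycle mean attained by: cycle 1->3->1, total (-5) + (-4), length 2.
Answer: λ = -9/2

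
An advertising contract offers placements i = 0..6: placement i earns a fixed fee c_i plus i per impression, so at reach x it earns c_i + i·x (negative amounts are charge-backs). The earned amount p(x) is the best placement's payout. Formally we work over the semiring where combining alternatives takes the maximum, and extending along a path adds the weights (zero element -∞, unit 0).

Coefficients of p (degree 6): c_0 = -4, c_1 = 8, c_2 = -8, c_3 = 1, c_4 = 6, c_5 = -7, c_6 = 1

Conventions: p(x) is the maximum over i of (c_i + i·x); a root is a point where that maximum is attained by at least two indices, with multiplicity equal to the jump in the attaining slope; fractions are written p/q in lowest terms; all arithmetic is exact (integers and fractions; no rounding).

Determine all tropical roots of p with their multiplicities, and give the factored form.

hull edge (i=0, c=-4) to (i=1, c=8): slope 12, span 1
hull edge (i=1, c=8) to (i=4, c=6): slope -2/3, span 3
hull edge (i=4, c=6) to (i=6, c=1): slope -5/2, span 2
Factored form: p(x) = 1 ⊗ (x ⊕ (-12)) ⊗ (x ⊕ 2/3) ⊗ (x ⊕ 2/3) ⊗ (x ⊕ 2/3) ⊗ (x ⊕ 5/2) ⊗ (x ⊕ 5/2)
Answer: roots = -12 (mult 1), 2/3 (mult 3), 5/2 (mult 2)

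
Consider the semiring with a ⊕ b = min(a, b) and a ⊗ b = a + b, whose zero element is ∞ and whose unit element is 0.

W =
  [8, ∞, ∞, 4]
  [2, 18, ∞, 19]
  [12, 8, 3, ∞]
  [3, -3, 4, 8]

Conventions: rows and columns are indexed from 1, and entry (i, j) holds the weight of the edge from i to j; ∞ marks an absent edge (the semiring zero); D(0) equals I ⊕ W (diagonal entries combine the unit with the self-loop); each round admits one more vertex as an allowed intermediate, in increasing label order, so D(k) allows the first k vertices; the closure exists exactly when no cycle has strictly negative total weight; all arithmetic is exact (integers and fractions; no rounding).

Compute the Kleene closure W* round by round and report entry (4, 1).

D(0):
  [0, ∞, ∞, 4]
  [2, 0, ∞, 19]
  [12, 8, 0, ∞]
  [3, -3, 4, 0]
D(1):
  [0, ∞, ∞, 4]
  [2, 0, ∞, 6]
  [12, 8, 0, 16]
  [3, -3, 4, 0]
D(2):
  [0, ∞, ∞, 4]
  [2, 0, ∞, 6]
  [10, 8, 0, 14]
  [-1, -3, 4, 0]
D(3):
  [0, ∞, ∞, 4]
  [2, 0, ∞, 6]
  [10, 8, 0, 14]
  [-1, -3, 4, 0]
D(4):
  [0, 1, 8, 4]
  [2, 0, 10, 6]
  [10, 8, 0, 14]
  [-1, -3, 4, 0]
Answer: W*[4][1] = -1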